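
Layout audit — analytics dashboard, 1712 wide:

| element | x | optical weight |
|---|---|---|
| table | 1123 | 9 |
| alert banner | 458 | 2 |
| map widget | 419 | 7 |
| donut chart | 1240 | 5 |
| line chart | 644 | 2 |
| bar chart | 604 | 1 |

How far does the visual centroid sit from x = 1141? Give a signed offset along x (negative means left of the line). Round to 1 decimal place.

Weights sum to 9 + 2 + 7 + 5 + 2 + 1 = 26.
x-moment: 9·1123 + 2·458 + 7·419 + 5·1240 + 2·644 + 1·604 = 22048; centroid 22048/26 ≈ 848.00.
Difference: 848.00 − 1141 ≈ -293.00.

≈ -293.0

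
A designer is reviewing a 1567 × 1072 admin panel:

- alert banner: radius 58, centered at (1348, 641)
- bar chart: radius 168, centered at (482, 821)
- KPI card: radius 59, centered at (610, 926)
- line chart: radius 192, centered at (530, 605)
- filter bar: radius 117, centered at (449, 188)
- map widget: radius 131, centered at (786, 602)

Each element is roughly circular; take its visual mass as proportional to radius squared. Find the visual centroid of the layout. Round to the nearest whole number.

r² weights: alert banner 58² = 3364, bar chart 168² = 28224, KPI card 59² = 3481, line chart 192² = 36864, filter bar 117² = 13689, map widget 131² = 17161. Total = 102783.
x: (3364·1348 + 28224·482 + 3481·610 + 36864·530 + 13689·449 + 17161·786) / 102783 = 59434877 / 102783 ≈ 578.26
y: (3364·641 + 28224·821 + 3481·926 + 36864·605 + 13689·188 + 17161·602) / 102783 = 63758808 / 102783 ≈ 620.32

(578, 620)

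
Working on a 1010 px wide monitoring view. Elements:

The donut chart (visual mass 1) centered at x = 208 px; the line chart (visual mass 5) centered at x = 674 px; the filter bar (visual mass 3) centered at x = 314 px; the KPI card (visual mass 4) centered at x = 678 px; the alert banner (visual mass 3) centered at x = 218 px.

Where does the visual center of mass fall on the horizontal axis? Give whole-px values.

x ≈ 493

Σw = 1 + 5 + 3 + 4 + 3 = 16.
Σw·x = 1·208 + 5·674 + 3·314 + 4·678 + 3·218 = 7886, so x̄ = 7886/16 ≈ 492.88.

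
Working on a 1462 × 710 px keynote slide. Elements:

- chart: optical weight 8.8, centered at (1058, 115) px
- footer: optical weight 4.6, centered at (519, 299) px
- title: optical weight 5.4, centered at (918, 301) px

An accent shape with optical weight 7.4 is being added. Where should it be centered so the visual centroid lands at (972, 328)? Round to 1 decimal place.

New total weight: (8.8 + 4.6 + 5.4) + 7.4 = 26.2.
Along x: (16655.0 + 7.4·x) / 26.2 = 972 (existing moment 8.8·1058 + 4.6·519 + 5.4·918 = 16655.0) ⇒ x = (25466.4 − 16655.0) / 7.4 ≈ 1190.73.
Along y: (4012.8 + 7.4·y) / 26.2 = 328 (existing moment 8.8·115 + 4.6·299 + 5.4·301 = 4012.8) ⇒ y = (8593.6 − 4012.8) / 7.4 ≈ 619.03.

(1190.7, 619.0)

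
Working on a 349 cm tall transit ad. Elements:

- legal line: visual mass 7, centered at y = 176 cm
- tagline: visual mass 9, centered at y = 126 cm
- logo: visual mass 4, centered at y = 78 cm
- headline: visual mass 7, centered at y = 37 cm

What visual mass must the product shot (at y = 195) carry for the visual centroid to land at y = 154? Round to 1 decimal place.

Existing Σw = 27 (7 + 9 + 4 + 7); existing moment 7·176 + 9·126 + 4·78 + 7·37 = 2937.
For the centroid to hit 154: (2937 + w·195) / (27 + w) = 154.
Solving: w = (154·27 − 2937) / (195 − 154) = 1221 / 41 ≈ 29.78.

w ≈ 29.8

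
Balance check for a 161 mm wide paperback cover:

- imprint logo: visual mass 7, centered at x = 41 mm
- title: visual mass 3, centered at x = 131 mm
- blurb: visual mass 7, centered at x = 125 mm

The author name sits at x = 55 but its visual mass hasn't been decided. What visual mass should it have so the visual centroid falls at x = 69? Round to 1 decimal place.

Fixed elements: Σw = 7 + 3 + 7 = 17, Σw·x = 7·41 + 3·131 + 7·125 = 1555.
Set Σw·x/Σw = 69: (1555 + 55w) = 69·(17 + w).
So w = (69·17 − 1555)/(55 − 69) = -382/-14 ≈ 27.29.

w ≈ 27.3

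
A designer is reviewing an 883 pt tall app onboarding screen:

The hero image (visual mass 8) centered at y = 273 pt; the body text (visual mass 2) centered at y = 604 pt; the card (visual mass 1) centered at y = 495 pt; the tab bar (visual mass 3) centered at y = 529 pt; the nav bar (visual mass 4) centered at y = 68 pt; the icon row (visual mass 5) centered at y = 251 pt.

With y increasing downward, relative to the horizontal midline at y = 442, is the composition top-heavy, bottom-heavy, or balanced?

Σw = 8 + 2 + 1 + 3 + 4 + 5 = 23.
y: moment 7001 / weight 23 ≈ 304.39
304.4 lies above (smaller y than) the midline 442, so the layout is top-heavy.

top-heavy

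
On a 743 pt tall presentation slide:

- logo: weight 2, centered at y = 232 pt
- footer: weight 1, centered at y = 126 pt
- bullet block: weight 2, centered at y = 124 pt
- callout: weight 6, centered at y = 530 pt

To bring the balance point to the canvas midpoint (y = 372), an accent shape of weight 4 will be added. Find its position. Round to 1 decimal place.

New total weight: (2 + 1 + 2 + 6) + 4 = 15.
y: target moment 15×372 = 5580; current 2·232 + 1·126 + 2·124 + 6·530 = 4018; the accent shape supplies 1562, so y = 1562/4 ≈ 390.50.

y ≈ 390.5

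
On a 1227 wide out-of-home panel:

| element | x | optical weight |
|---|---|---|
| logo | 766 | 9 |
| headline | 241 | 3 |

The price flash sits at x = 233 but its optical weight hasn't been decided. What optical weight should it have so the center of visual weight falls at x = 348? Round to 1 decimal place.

w ≈ 29.9

Known weights sum to 9 + 3 = 12; their moment is 9·766 + 3·241 = 7617.
Set Σw·x/Σw = 348: (7617 + 233w) = 348·(12 + w).
Solving: w = (348·12 − 7617) / (233 − 348) = -3441 / -115 ≈ 29.92.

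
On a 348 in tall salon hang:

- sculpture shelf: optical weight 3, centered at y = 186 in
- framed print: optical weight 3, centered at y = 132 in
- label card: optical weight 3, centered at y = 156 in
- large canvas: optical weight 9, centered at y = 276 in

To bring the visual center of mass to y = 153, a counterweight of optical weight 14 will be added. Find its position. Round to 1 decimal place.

With the counterweight, Σw becomes 3 + 3 + 3 + 9 + 14 = 32.
Along y: (3906 + 14·y) / 32 = 153 (existing moment 3·186 + 3·132 + 3·156 + 9·276 = 3906) ⇒ y = (4896 − 3906) / 14 ≈ 70.71.

y ≈ 70.7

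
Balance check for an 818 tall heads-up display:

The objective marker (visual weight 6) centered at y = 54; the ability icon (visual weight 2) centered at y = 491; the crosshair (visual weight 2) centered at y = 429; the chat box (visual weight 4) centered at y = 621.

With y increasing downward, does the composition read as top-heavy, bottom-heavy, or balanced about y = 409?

Σw = 6 + 2 + 2 + 4 = 14.
y-moment: 6·54 + 2·491 + 2·429 + 4·621 = 4648; centroid 4648/14 ≈ 332.00.
332.0 vs midline 409 → top-heavy.

top-heavy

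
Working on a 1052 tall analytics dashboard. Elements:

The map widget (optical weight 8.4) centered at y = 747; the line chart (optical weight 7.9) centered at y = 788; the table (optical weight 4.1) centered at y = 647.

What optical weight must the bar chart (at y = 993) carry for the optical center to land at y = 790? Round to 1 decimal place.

w ≈ 4.7

Known weights sum to 8.4 + 7.9 + 4.1 = 20.4; their moment is 8.4·747 + 7.9·788 + 4.1·647 = 15152.7.
Balance at y = 790 requires (15152.7 + w·993) / (20.4 + w) = 790.
So w = (790·20.4 − 15152.7)/(993 − 790) = 963.3/203 ≈ 4.75.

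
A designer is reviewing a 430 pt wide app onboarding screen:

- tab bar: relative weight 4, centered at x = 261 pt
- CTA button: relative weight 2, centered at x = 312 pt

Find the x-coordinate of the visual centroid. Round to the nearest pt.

x ≈ 278

Σw = 4 + 2 = 6.
Σw·x = 4·261 + 2·312 = 1668, so x̄ = 1668/6 ≈ 278.00.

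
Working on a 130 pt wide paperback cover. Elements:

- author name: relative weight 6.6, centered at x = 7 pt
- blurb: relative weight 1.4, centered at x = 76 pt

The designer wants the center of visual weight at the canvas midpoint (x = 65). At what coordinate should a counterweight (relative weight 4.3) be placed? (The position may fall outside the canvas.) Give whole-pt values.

x ≈ 150

New total weight: (6.6 + 1.4) + 4.3 = 12.3.
Along x: (152.6 + 4.3·x) / 12.3 = 65 (existing moment 6.6·7 + 1.4·76 = 152.6) ⇒ x = (799.5 − 152.6) / 4.3 ≈ 150.44.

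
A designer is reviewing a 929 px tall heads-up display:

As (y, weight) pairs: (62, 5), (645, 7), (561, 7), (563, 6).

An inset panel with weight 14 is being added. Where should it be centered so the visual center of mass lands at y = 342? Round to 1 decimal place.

New total weight: (5 + 7 + 7 + 6) + 14 = 39.
Along y: (12130 + 14·y) / 39 = 342 (existing moment 5·62 + 7·645 + 7·561 + 6·563 = 12130) ⇒ y = (13338 − 12130) / 14 ≈ 86.29.

y ≈ 86.3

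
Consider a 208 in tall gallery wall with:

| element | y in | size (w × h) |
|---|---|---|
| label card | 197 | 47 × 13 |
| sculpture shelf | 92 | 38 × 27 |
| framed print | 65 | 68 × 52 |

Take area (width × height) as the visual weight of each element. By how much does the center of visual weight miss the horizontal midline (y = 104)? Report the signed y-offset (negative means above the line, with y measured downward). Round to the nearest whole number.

≈ -18 in

Taking area as weight: label card 47·13 = 611, sculpture shelf 38·27 = 1026, framed print 68·52 = 3536. Sum 5173.
y-moment: 611·197 + 1026·92 + 3536·65 = 444599; centroid 444599/5173 ≈ 85.95.
Offset from y = 104: 85.95 − 104 ≈ -18.05.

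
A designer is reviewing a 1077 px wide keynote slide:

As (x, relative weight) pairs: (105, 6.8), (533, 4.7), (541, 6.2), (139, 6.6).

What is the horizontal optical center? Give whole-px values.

x ≈ 308

Σw = 6.8 + 4.7 + 6.2 + 6.6 = 24.3.
Σw·x = 6.8·105 + 4.7·533 + 6.2·541 + 6.6·139 = 7490.7, so x̄ = 7490.7/24.3 ≈ 308.26.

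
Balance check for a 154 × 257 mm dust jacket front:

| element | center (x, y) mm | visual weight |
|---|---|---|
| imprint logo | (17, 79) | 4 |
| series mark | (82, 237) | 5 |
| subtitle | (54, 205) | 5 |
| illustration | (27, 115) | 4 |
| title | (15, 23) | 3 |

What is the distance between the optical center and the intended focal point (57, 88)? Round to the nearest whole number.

≈ 59 mm

Weights sum to 4 + 5 + 5 + 4 + 3 = 21.
Σw·x = 4·17 + 5·82 + 5·54 + 4·27 + 3·15 = 901, so x̄ = 901/21 ≈ 42.90.
Σw·y = 4·79 + 5·237 + 5·205 + 4·115 + 3·23 = 3055, so ȳ = 3055/21 ≈ 145.48.
From (57, 88): dx = -14.10, dy = 57.48, so the distance is √(dx²+dy²) ≈ 59.18.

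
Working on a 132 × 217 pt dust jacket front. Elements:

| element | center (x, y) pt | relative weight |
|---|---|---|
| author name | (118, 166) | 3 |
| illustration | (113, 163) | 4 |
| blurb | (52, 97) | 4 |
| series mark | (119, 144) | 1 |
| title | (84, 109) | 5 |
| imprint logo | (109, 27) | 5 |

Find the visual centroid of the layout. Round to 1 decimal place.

Σw = 3 + 4 + 4 + 1 + 5 + 5 = 22.
Σw·x = 3·118 + 4·113 + 4·52 + 1·119 + 5·84 + 5·109 = 2098, so x̄ = 2098/22 ≈ 95.36.
Σw·y = 3·166 + 4·163 + 4·97 + 1·144 + 5·109 + 5·27 = 2362, so ȳ = 2362/22 ≈ 107.36.

(95.4, 107.4)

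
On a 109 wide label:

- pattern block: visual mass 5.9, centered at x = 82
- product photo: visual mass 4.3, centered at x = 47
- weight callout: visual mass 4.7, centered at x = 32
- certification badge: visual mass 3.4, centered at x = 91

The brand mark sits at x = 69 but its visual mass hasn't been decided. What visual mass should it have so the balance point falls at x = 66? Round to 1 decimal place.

w ≈ 20.7

Fixed elements: Σw = 5.9 + 4.3 + 4.7 + 3.4 = 18.3, Σw·x = 5.9·82 + 4.3·47 + 4.7·32 + 3.4·91 = 1145.7.
Set Σw·x/Σw = 66: (1145.7 + 69w) = 66·(18.3 + w).
Rearranging, w·(69 − 66) = 66·18.3 − 1145.7 = 62.1, so w ≈ 62.1/3 = 20.70.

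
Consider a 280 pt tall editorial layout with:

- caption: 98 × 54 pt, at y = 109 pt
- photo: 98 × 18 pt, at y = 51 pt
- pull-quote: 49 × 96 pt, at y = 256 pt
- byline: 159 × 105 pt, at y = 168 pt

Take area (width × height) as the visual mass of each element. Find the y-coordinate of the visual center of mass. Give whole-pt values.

y ≈ 164

Areas → weights: caption 98·54 = 5292, photo 98·18 = 1764, pull-quote 49·96 = 4704, byline 159·105 = 16695; Σw = 28455.
y: (5292·109 + 1764·51 + 4704·256 + 16695·168) / 28455 = 4675776 / 28455 ≈ 164.32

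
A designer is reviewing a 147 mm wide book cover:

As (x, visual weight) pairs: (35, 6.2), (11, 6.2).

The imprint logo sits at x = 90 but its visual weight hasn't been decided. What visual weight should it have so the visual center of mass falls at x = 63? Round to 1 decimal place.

Existing Σw = 12.4 (6.2 + 6.2); existing moment 6.2·35 + 6.2·11 = 285.2.
Set Σw·x/Σw = 63: (285.2 + 90w) = 63·(12.4 + w).
Solving: w = (63·12.4 − 285.2) / (90 − 63) = 496.0 / 27 ≈ 18.37.

w ≈ 18.4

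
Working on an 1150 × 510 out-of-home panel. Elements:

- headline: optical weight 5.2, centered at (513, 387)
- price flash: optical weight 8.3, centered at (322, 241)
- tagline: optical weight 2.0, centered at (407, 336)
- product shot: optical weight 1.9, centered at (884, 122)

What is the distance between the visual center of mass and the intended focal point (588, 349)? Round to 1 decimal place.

≈ 153.0

Σw = 5.2 + 8.3 + 2.0 + 1.9 = 17.4.
x-moment: 5.2·513 + 8.3·322 + 2.0·407 + 1.9·884 = 7833.8; centroid 7833.8/17.4 ≈ 450.22.
y-moment: 5.2·387 + 8.3·241 + 2.0·336 + 1.9·122 = 4916.5; centroid 4916.5/17.4 ≈ 282.56.
From (588, 349): dx = -137.78, dy = -66.44, so the distance is √(dx²+dy²) ≈ 152.97.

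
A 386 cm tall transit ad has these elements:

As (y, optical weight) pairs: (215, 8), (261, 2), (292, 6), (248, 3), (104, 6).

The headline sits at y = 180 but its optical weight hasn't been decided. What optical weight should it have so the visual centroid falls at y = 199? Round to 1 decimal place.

Known weights sum to 8 + 2 + 6 + 3 + 6 = 25; their moment is 8·215 + 2·261 + 6·292 + 3·248 + 6·104 = 5362.
Balance at y = 199 requires (5362 + w·180) / (25 + w) = 199.
Solving: w = (199·25 − 5362) / (180 − 199) = -387 / -19 ≈ 20.37.

w ≈ 20.4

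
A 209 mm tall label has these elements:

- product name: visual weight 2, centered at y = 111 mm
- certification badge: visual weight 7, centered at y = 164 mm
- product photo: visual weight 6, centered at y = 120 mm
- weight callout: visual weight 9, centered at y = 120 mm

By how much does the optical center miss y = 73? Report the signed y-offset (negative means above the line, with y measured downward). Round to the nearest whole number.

Σw = 2 + 7 + 6 + 9 = 24.
y: (2·111 + 7·164 + 6·120 + 9·120) / 24 = 3170 / 24 ≈ 132.08
Difference: 132.08 − 73 ≈ 59.08.

≈ 59 mm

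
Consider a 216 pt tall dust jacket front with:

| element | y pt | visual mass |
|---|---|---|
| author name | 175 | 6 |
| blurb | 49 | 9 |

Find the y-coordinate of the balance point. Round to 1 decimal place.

Total weight = 6 + 9 = 15.
y: (6·175 + 9·49) / 15 = 1491 / 15 ≈ 99.40

y ≈ 99.4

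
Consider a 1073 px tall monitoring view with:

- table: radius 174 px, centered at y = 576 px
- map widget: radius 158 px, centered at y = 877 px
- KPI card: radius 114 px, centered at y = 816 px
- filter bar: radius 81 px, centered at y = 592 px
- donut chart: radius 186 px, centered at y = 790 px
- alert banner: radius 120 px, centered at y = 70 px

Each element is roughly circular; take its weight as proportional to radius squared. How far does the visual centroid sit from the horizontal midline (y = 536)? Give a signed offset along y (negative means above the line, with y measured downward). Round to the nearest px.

≈ 128 px

r² weights: table 174² = 30276, map widget 158² = 24964, KPI card 114² = 12996, filter bar 81² = 6561, donut chart 186² = 34596, alert banner 120² = 14400. Total = 123793.
y: moment 82160092 / weight 123793 ≈ 663.69
Difference: 663.69 − 536 ≈ 127.69.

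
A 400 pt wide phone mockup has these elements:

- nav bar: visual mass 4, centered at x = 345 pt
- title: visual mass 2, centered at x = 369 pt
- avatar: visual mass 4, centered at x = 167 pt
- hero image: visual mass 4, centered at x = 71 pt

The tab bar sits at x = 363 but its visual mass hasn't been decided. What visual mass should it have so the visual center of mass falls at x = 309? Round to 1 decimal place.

w ≈ 23.3

Fixed elements: Σw = 4 + 2 + 4 + 4 = 14, Σw·x = 4·345 + 2·369 + 4·167 + 4·71 = 3070.
For the centroid to hit 309: (3070 + w·363) / (14 + w) = 309.
So w = (309·14 − 3070)/(363 − 309) = 1256/54 ≈ 23.26.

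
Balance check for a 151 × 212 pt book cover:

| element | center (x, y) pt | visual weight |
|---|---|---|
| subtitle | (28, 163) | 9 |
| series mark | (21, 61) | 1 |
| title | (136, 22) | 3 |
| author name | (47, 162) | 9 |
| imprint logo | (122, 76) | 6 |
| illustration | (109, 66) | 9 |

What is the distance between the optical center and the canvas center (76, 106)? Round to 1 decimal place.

≈ 4.9 pt

Σw = 9 + 1 + 3 + 9 + 6 + 9 = 37.
x: moment 2817 / weight 37 ≈ 76.14
Σw·y = 4102; ȳ = 4102/37 ≈ 110.86.
Relative to (76, 106): Δ = (0.14, 4.86); |Δ| = √(0.14² + 4.86²) ≈ 4.87.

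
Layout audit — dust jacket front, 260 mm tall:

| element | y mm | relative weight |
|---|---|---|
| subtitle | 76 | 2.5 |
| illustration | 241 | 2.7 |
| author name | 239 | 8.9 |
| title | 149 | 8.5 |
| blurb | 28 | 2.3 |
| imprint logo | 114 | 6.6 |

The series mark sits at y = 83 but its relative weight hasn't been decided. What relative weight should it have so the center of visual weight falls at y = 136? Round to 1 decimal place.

w ≈ 14.5

Existing Σw = 31.5 (2.5 + 2.7 + 8.9 + 8.5 + 2.3 + 6.6); existing moment 2.5·76 + 2.7·241 + 8.9·239 + 8.5·149 + 2.3·28 + 6.6·114 = 5051.1.
For the centroid to hit 136: (5051.1 + w·83) / (31.5 + w) = 136.
Solving: w = (136·31.5 − 5051.1) / (83 − 136) = -767.1 / -53 ≈ 14.47.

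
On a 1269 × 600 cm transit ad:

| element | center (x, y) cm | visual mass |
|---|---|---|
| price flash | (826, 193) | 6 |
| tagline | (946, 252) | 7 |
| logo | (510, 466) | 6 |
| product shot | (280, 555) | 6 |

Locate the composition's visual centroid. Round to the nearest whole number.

Total weight = 6 + 7 + 6 + 6 = 25.
x: (6·826 + 7·946 + 6·510 + 6·280) / 25 = 16318 / 25 ≈ 652.72
y: (6·193 + 7·252 + 6·466 + 6·555) / 25 = 9048 / 25 ≈ 361.92

(653, 362)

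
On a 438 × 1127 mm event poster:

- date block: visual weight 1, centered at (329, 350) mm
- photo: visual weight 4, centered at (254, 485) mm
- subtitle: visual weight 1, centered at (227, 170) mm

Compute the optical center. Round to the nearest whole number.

Weights sum to 1 + 4 + 1 = 6.
x: (1·329 + 4·254 + 1·227) / 6 = 1572 / 6 ≈ 262.00
y: (1·350 + 4·485 + 1·170) / 6 = 2460 / 6 ≈ 410.00

(262, 410)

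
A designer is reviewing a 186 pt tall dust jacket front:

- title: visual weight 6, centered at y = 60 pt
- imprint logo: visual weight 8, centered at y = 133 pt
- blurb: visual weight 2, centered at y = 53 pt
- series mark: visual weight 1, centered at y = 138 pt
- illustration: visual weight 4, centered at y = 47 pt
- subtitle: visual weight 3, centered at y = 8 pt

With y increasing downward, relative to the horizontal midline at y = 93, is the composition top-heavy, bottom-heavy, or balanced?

Weights sum to 6 + 8 + 2 + 1 + 4 + 3 = 24.
Σw·y = 6·60 + 8·133 + 2·53 + 1·138 + 4·47 + 3·8 = 1880, so ȳ = 1880/24 ≈ 78.33.
78.3 lies above (smaller y than) the midline 93, so the layout is top-heavy.

top-heavy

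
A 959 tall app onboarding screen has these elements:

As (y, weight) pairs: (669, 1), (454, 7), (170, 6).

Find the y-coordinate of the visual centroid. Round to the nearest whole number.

Total weight = 1 + 7 + 6 = 14.
y-moment: 1·669 + 7·454 + 6·170 = 4867; centroid 4867/14 ≈ 347.64.

y ≈ 348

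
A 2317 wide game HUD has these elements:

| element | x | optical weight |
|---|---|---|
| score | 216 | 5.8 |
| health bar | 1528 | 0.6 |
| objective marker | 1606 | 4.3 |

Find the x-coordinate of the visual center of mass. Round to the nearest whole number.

Total weight = 5.8 + 0.6 + 4.3 = 10.7.
x: (5.8·216 + 0.6·1528 + 4.3·1606) / 10.7 = 9075.4 / 10.7 ≈ 848.17

x ≈ 848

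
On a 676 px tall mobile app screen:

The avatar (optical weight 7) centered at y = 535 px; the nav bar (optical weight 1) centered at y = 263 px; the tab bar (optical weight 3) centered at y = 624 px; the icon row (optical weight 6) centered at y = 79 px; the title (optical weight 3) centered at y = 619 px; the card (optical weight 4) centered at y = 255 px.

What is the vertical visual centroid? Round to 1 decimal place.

y ≈ 384.6

Total weight = 7 + 1 + 3 + 6 + 3 + 4 = 24.
Σw·y = 9231; ȳ = 9231/24 ≈ 384.62.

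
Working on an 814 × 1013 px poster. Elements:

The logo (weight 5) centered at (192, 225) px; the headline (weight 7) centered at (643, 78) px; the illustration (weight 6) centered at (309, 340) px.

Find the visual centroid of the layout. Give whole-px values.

Σw = 5 + 7 + 6 = 18.
Σw·x = 5·192 + 7·643 + 6·309 = 7315, so x̄ = 7315/18 ≈ 406.39.
Σw·y = 5·225 + 7·78 + 6·340 = 3711, so ȳ = 3711/18 ≈ 206.17.

(406, 206)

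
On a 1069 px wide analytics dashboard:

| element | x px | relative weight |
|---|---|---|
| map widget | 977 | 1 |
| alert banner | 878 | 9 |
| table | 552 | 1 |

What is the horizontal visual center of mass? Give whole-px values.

x ≈ 857

Total weight = 1 + 9 + 1 = 11.
Σw·x = 1·977 + 9·878 + 1·552 = 9431, so x̄ = 9431/11 ≈ 857.36.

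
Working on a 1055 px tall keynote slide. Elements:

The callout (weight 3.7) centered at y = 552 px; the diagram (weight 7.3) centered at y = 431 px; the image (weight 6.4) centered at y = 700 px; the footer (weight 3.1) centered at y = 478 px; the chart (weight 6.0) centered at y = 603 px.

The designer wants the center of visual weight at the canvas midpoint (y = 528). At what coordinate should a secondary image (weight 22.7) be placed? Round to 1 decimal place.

With the secondary image, Σw becomes 3.7 + 7.3 + 6.4 + 3.1 + 6.0 + 22.7 = 49.2.
y: need Σw·y = 49.2·528 = 25977.6. Existing = 3.7·552 + 7.3·431 + 6.4·700 + 3.1·478 + 6.0·603 = 14768.5. Remainder 11209.1 / 22.7 ≈ 493.79.

y ≈ 493.8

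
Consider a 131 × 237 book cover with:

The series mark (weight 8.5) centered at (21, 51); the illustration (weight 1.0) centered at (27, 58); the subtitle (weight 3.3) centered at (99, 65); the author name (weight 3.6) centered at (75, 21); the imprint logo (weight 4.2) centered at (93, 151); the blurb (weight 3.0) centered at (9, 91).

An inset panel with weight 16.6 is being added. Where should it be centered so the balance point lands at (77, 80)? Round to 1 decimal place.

New total weight: (8.5 + 1.0 + 3.3 + 3.6 + 4.2 + 3.0) + 16.6 = 40.2.
x: target moment 40.2×77 = 3095.4; current 8.5·21 + 1.0·27 + 3.3·99 + 3.6·75 + 4.2·93 + 3.0·9 = 1219.8; the inset panel supplies 1875.6, so x = 1875.6/16.6 ≈ 112.99.
y: target moment 40.2×80 = 3216.0; current 8.5·51 + 1.0·58 + 3.3·65 + 3.6·21 + 4.2·151 + 3.0·91 = 1688.8; the inset panel supplies 1527.2, so y = 1527.2/16.6 ≈ 92.00.

(113.0, 92.0)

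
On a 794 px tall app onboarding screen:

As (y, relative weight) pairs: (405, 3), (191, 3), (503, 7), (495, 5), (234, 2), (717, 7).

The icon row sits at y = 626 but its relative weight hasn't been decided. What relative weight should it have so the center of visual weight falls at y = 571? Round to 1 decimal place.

Fixed elements: Σw = 3 + 3 + 7 + 5 + 2 + 7 = 27, Σw·y = 3·405 + 3·191 + 7·503 + 5·495 + 2·234 + 7·717 = 13271.
Balance at y = 571 requires (13271 + w·626) / (27 + w) = 571.
Rearranging, w·(626 − 571) = 571·27 − 13271 = 2146, so w ≈ 2146/55 = 39.02.

w ≈ 39.0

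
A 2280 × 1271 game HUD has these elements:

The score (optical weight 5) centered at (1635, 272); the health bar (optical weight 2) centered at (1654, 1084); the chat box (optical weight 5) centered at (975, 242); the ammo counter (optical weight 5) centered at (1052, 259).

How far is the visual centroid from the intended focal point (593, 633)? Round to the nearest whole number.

≈ 733

Total weight = 5 + 2 + 5 + 5 = 17.
x: (5·1635 + 2·1654 + 5·975 + 5·1052) / 17 = 21618 / 17 ≈ 1271.65
y: (5·272 + 2·1084 + 5·242 + 5·259) / 17 = 6033 / 17 ≈ 354.88
From (593, 633): dx = 678.65, dy = -278.12, so the distance is √(dx²+dy²) ≈ 733.42.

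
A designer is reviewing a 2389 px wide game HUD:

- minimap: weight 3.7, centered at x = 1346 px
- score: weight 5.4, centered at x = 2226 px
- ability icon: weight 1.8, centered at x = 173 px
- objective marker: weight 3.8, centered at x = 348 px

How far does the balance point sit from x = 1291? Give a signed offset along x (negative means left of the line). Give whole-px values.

≈ -23 px

Weights sum to 3.7 + 5.4 + 1.8 + 3.8 = 14.7.
x: (3.7·1346 + 5.4·2226 + 1.8·173 + 3.8·348) / 14.7 = 18634.4 / 14.7 ≈ 1267.65
Difference: 1267.65 − 1291 ≈ -23.35.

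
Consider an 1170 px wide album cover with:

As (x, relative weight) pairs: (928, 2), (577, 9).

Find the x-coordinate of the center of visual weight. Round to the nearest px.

Σw = 2 + 9 = 11.
Σw·x = 2·928 + 9·577 = 7049, so x̄ = 7049/11 ≈ 640.82.

x ≈ 641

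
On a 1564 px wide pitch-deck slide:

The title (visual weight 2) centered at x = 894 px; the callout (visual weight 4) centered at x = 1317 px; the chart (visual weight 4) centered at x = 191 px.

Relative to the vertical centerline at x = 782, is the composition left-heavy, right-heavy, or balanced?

balanced

Total weight = 2 + 4 + 4 = 10.
x: (2·894 + 4·1317 + 4·191) / 10 = 7820 / 10 ≈ 782.00
The centroid 782.00 matches the midline at 782, so the layout is balanced.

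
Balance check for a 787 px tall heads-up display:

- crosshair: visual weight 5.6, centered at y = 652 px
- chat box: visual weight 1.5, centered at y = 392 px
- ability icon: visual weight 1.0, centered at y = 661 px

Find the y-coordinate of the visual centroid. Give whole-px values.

Total weight = 5.6 + 1.5 + 1.0 = 8.1.
Σw·y = 5.6·652 + 1.5·392 + 1.0·661 = 4900.2, so ȳ = 4900.2/8.1 ≈ 604.96.

y ≈ 605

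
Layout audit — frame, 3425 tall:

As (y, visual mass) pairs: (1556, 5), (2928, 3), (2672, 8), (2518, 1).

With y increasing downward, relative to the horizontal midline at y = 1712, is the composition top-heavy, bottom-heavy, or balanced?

Σw = 5 + 3 + 8 + 1 = 17.
y: (5·1556 + 3·2928 + 8·2672 + 1·2518) / 17 = 40458 / 17 ≈ 2379.88
2379.9 lies below (larger y than) the midline 1712, so the layout is bottom-heavy.

bottom-heavy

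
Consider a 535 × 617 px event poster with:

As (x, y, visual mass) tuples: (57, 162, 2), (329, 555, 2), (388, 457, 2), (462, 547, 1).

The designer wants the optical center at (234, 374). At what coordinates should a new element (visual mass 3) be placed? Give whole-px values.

(110, 282)

New total weight: (2 + 2 + 2 + 1) + 3 = 10.
Along x: (2010 + 3·x) / 10 = 234 (existing moment 2·57 + 2·329 + 2·388 + 1·462 = 2010) ⇒ x = (2340 − 2010) / 3 ≈ 110.00.
Along y: (2895 + 3·y) / 10 = 374 (existing moment 2·162 + 2·555 + 2·457 + 1·547 = 2895) ⇒ y = (3740 − 2895) / 3 ≈ 281.67.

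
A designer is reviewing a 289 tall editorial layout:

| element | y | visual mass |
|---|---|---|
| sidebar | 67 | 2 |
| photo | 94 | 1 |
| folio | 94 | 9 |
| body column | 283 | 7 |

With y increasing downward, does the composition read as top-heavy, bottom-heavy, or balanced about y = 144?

bottom-heavy

Total weight = 2 + 1 + 9 + 7 = 19.
y-moment: 2·67 + 1·94 + 9·94 + 7·283 = 3055; centroid 3055/19 ≈ 160.79.
160.8 lies below (larger y than) the midline 144, so the layout is bottom-heavy.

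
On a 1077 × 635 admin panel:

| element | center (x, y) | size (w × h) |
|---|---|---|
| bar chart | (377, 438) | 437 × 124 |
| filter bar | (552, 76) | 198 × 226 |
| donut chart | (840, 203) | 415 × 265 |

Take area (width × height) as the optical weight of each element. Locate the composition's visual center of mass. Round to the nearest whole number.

(658, 237)

Taking area as weight: bar chart 437·124 = 54188, filter bar 198·226 = 44748, donut chart 415·265 = 109975. Sum 208911.
x-moment: 54188·377 + 44748·552 + 109975·840 = 137508772; centroid 137508772/208911 ≈ 658.22.
y-moment: 54188·438 + 44748·76 + 109975·203 = 49460117; centroid 49460117/208911 ≈ 236.75.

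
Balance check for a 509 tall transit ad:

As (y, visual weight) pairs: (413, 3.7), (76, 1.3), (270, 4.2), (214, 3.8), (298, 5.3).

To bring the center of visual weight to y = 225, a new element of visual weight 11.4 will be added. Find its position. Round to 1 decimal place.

y ≈ 134.1

After adding the new element, total weight = 3.7 + 1.3 + 4.2 + 3.8 + 5.3 + 11.4 = 29.7.
y: target moment 29.7×225 = 6682.5; current 3.7·413 + 1.3·76 + 4.2·270 + 3.8·214 + 5.3·298 = 5153.5; the new element supplies 1529.0, so y = 1529.0/11.4 ≈ 134.12.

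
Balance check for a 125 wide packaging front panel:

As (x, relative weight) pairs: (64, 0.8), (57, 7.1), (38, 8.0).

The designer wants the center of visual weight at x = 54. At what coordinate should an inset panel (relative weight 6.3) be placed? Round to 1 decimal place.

x ≈ 69.7

After adding the inset panel, total weight = 0.8 + 7.1 + 8.0 + 6.3 = 22.2.
x: need Σw·x = 22.2·54 = 1198.8. Existing = 0.8·64 + 7.1·57 + 8.0·38 = 759.9. Remainder 438.9 / 6.3 ≈ 69.67.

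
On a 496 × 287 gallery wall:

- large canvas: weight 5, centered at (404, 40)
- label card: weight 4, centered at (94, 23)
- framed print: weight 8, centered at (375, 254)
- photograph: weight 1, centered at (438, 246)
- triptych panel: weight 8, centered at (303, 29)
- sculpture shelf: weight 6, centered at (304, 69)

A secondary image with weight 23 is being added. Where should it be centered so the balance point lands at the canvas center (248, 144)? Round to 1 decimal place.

New total weight: (5 + 4 + 8 + 1 + 8 + 6) + 23 = 55.
x: need Σw·x = 55·248 = 13640. Existing = 5·404 + 4·94 + 8·375 + 1·438 + 8·303 + 6·304 = 10082. Remainder 3558 / 23 ≈ 154.70.
y: need Σw·y = 55·144 = 7920. Existing = 5·40 + 4·23 + 8·254 + 1·246 + 8·29 + 6·69 = 3216. Remainder 4704 / 23 ≈ 204.52.

(154.7, 204.5)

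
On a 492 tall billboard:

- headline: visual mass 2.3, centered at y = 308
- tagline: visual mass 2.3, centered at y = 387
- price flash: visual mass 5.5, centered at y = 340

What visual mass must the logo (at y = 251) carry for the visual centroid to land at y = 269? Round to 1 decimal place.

Existing Σw = 10.1 (2.3 + 2.3 + 5.5); existing moment 2.3·308 + 2.3·387 + 5.5·340 = 3468.5.
For the centroid to hit 269: (3468.5 + w·251) / (10.1 + w) = 269.
So w = (269·10.1 − 3468.5)/(251 − 269) = -751.6/-18 ≈ 41.76.

w ≈ 41.8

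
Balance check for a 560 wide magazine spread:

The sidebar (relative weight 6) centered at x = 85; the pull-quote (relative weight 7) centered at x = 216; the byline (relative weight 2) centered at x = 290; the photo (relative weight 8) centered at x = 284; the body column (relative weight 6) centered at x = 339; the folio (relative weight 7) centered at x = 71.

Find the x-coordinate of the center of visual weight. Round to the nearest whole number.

Σw = 6 + 7 + 2 + 8 + 6 + 7 = 36.
Σw·x = 7405; x̄ = 7405/36 ≈ 205.69.

x ≈ 206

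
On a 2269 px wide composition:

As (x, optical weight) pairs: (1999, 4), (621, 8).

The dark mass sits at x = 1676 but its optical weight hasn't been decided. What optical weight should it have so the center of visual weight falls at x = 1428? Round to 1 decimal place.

w ≈ 16.8

Existing Σw = 12 (4 + 8); existing moment 4·1999 + 8·621 = 12964.
Balance at x = 1428 requires (12964 + w·1676) / (12 + w) = 1428.
Rearranging, w·(1676 − 1428) = 1428·12 − 12964 = 4172, so w ≈ 4172/248 = 16.82.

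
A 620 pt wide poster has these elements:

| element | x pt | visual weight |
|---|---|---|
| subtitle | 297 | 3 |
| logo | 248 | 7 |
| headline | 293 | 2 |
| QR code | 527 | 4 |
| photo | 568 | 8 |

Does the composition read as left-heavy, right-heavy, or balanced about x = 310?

Total weight = 3 + 7 + 2 + 4 + 8 = 24.
Σw·x = 3·297 + 7·248 + 2·293 + 4·527 + 8·568 = 9865, so x̄ = 9865/24 ≈ 411.04.
411.0 lies right of the midline 310, so the layout is right-heavy.

right-heavy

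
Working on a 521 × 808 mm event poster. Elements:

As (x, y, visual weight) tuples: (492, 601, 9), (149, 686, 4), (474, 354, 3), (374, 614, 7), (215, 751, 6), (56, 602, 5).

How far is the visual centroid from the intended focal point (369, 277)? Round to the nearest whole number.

≈ 346 mm

Total weight = 9 + 4 + 3 + 7 + 6 + 5 = 34.
x: (9·492 + 4·149 + 3·474 + 7·374 + 6·215 + 5·56) / 34 = 10634 / 34 ≈ 312.76
y: (9·601 + 4·686 + 3·354 + 7·614 + 6·751 + 5·602) / 34 = 21029 / 34 ≈ 618.50
From (369, 277): dx = -56.24, dy = 341.50, so the distance is √(dx²+dy²) ≈ 346.10.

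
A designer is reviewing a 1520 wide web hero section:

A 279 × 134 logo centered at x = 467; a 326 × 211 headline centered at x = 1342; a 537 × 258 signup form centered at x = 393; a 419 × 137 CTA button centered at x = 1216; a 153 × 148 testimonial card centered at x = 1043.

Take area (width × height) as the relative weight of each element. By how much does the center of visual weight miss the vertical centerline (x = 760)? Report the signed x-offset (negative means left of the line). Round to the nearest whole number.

Areas → weights: logo 279·134 = 37386, headline 326·211 = 68786, signup form 537·258 = 138546, CTA button 419·137 = 57403, testimonial card 153·148 = 22644; Σw = 324765.
Σw·x = 37386·467 + 68786·1342 + 138546·393 + 57403·1216 + 22644·1043 = 257638392, so x̄ = 257638392/324765 ≈ 793.31.
Against x = 760, that's 793.31 − 760 = 33.31.

≈ 33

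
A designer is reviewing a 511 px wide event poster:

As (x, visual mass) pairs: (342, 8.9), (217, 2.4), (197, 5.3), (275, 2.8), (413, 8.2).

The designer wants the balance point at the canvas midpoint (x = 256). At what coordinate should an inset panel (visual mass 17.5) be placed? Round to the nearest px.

With the inset panel, Σw becomes 8.9 + 2.4 + 5.3 + 2.8 + 8.2 + 17.5 = 45.1.
x: target moment 45.1×256 = 11545.6; current 8.9·342 + 2.4·217 + 5.3·197 + 2.8·275 + 8.2·413 = 8765.3; the inset panel supplies 2780.3, so x = 2780.3/17.5 ≈ 158.87.

x ≈ 159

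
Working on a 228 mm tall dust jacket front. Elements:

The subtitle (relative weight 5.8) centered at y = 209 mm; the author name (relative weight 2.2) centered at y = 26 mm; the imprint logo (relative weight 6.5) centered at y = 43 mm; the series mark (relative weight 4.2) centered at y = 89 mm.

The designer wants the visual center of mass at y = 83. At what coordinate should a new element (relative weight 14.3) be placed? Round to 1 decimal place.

y ≈ 57.1

After adding the new element, total weight = 5.8 + 2.2 + 6.5 + 4.2 + 14.3 = 33.0.
y: target moment 33.0×83 = 2739.0; current 5.8·209 + 2.2·26 + 6.5·43 + 4.2·89 = 1922.7; the new element supplies 816.3, so y = 816.3/14.3 ≈ 57.08.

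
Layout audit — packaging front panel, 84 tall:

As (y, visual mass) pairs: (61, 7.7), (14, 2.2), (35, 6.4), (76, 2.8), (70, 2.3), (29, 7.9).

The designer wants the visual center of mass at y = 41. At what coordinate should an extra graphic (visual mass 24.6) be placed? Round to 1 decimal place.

y ≈ 35.9

After adding the extra graphic, total weight = 7.7 + 2.2 + 6.4 + 2.8 + 2.3 + 7.9 + 24.6 = 53.9.
Along y: (1327.4 + 24.6·y) / 53.9 = 41 (existing moment 7.7·61 + 2.2·14 + 6.4·35 + 2.8·76 + 2.3·70 + 7.9·29 = 1327.4) ⇒ y = (2209.9 − 1327.4) / 24.6 ≈ 35.87.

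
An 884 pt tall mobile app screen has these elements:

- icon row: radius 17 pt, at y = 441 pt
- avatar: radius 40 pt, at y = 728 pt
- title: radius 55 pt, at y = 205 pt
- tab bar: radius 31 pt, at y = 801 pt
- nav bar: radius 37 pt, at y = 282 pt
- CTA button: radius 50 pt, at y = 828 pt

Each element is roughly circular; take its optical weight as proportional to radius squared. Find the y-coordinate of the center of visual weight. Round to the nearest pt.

y ≈ 527

r² weights: icon row 17² = 289, avatar 40² = 1600, title 55² = 3025, tab bar 31² = 961, nav bar 37² = 1369, CTA button 50² = 2500. Total = 9744.
Σw·y = 5138193; ȳ = 5138193/9744 ≈ 527.32.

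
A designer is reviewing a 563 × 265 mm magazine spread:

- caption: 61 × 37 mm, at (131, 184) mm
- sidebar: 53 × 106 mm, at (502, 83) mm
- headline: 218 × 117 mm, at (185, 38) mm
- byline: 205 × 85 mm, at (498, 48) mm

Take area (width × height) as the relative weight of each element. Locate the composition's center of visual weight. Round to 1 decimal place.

(325.0, 52.9)

Areas → weights: caption 61·37 = 2257, sidebar 53·106 = 5618, headline 218·117 = 25506, byline 205·85 = 17425; Σw = 50806.
x: (2257·131 + 5618·502 + 25506·185 + 17425·498) / 50806 = 16512163 / 50806 ≈ 325.00
y: (2257·184 + 5618·83 + 25506·38 + 17425·48) / 50806 = 2687210 / 50806 ≈ 52.89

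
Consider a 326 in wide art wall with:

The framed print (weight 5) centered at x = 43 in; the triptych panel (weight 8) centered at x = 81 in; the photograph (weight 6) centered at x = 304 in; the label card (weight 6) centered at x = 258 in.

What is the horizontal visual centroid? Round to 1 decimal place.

x ≈ 169.4

Total weight = 5 + 8 + 6 + 6 = 25.
x: (5·43 + 8·81 + 6·304 + 6·258) / 25 = 4235 / 25 ≈ 169.40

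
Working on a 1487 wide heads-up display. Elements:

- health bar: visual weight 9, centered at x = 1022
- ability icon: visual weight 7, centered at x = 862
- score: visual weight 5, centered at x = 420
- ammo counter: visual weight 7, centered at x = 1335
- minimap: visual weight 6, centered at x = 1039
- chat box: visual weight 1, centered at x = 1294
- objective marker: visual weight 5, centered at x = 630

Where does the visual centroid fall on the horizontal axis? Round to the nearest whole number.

x ≈ 934

Weights sum to 9 + 7 + 5 + 7 + 6 + 1 + 5 = 40.
Σw·x = 37355; x̄ = 37355/40 ≈ 933.88.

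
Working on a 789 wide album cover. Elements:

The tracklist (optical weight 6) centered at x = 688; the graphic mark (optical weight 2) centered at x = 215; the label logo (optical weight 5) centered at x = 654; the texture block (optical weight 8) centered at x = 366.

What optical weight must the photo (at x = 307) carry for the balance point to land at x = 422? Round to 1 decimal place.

w ≈ 16.5

Fixed elements: Σw = 6 + 2 + 5 + 8 = 21, Σw·x = 6·688 + 2·215 + 5·654 + 8·366 = 10756.
Set Σw·x/Σw = 422: (10756 + 307w) = 422·(21 + w).
Rearranging, w·(307 − 422) = 422·21 − 10756 = -1894, so w ≈ -1894/-115 = 16.47.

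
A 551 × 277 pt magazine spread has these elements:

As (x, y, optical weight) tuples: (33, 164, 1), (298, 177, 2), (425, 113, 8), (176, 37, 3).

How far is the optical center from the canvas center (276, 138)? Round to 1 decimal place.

≈ 57.1 pt

Total weight = 1 + 2 + 8 + 3 = 14.
x: (1·33 + 2·298 + 8·425 + 3·176) / 14 = 4557 / 14 ≈ 325.50
y: (1·164 + 2·177 + 8·113 + 3·37) / 14 = 1533 / 14 ≈ 109.50
From (276, 138): dx = 49.50, dy = -28.50, so the distance is √(dx²+dy²) ≈ 57.12.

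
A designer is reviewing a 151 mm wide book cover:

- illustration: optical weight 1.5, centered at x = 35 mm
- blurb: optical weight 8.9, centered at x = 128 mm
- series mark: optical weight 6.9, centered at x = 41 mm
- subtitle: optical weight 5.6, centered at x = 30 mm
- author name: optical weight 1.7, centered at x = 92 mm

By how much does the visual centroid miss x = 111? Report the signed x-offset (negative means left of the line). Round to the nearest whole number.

≈ -38 mm

Σw = 1.5 + 8.9 + 6.9 + 5.6 + 1.7 = 24.6.
x: (1.5·35 + 8.9·128 + 6.9·41 + 5.6·30 + 1.7·92) / 24.6 = 1799.0 / 24.6 ≈ 73.13
Against x = 111, that's 73.13 − 111 = -37.87.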